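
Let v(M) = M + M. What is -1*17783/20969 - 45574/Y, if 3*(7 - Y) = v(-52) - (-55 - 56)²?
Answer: -1544125418/130490087 ≈ -11.833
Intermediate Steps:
v(M) = 2*M
Y = 12446/3 (Y = 7 - (2*(-52) - (-55 - 56)²)/3 = 7 - (-104 - 1*(-111)²)/3 = 7 - (-104 - 1*12321)/3 = 7 - (-104 - 12321)/3 = 7 - ⅓*(-12425) = 7 + 12425/3 = 12446/3 ≈ 4148.7)
-1*17783/20969 - 45574/Y = -1*17783/20969 - 45574/12446/3 = -17783*1/20969 - 45574*3/12446 = -17783/20969 - 68361/6223 = -1544125418/130490087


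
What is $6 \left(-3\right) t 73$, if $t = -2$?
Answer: $2628$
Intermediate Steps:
$6 \left(-3\right) t 73 = 6 \left(-3\right) \left(-2\right) 73 = \left(-18\right) \left(-2\right) 73 = 36 \cdot 73 = 2628$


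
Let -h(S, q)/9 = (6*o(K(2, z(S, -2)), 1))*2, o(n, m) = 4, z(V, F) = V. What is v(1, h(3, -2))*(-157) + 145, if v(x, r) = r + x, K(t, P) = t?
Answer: 67812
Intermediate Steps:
h(S, q) = -432 (h(S, q) = -9*6*4*2 = -216*2 = -9*48 = -432)
v(1, h(3, -2))*(-157) + 145 = (-432 + 1)*(-157) + 145 = -431*(-157) + 145 = 67667 + 145 = 67812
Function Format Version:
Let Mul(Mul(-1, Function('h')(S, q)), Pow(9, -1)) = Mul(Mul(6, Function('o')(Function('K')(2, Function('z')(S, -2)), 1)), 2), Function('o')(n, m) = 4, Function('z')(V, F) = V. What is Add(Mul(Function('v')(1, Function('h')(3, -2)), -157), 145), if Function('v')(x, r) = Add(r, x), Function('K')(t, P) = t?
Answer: 67812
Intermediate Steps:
Function('h')(S, q) = -432 (Function('h')(S, q) = Mul(-9, Mul(Mul(6, 4), 2)) = Mul(-9, Mul(24, 2)) = Mul(-9, 48) = -432)
Add(Mul(Function('v')(1, Function('h')(3, -2)), -157), 145) = Add(Mul(Add(-432, 1), -157), 145) = Add(Mul(-431, -157), 145) = Add(67667, 145) = 67812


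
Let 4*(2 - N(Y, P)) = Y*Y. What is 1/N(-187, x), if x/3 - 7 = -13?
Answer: -4/34961 ≈ -0.00011441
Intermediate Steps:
x = -18 (x = 21 + 3*(-13) = 21 - 39 = -18)
N(Y, P) = 2 - Y**2/4 (N(Y, P) = 2 - Y*Y/4 = 2 - Y**2/4)
1/N(-187, x) = 1/(2 - 1/4*(-187)**2) = 1/(2 - 1/4*34969) = 1/(2 - 34969/4) = 1/(-34961/4) = -4/34961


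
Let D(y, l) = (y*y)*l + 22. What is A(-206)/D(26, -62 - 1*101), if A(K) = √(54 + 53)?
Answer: -√107/110166 ≈ -9.3895e-5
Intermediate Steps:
A(K) = √107
D(y, l) = 22 + l*y² (D(y, l) = y²*l + 22 = l*y² + 22 = 22 + l*y²)
A(-206)/D(26, -62 - 1*101) = √107/(22 + (-62 - 1*101)*26²) = √107/(22 + (-62 - 101)*676) = √107/(22 - 163*676) = √107/(22 - 110188) = √107/(-110166) = √107*(-1/110166) = -√107/110166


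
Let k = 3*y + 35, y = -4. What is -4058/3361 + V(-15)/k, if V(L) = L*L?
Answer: 662891/77303 ≈ 8.5752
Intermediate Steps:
V(L) = L²
k = 23 (k = 3*(-4) + 35 = -12 + 35 = 23)
-4058/3361 + V(-15)/k = -4058/3361 + (-15)²/23 = -4058*1/3361 + 225*(1/23) = -4058/3361 + 225/23 = 662891/77303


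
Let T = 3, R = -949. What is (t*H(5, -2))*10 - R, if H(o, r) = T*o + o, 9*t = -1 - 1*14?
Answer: 1847/3 ≈ 615.67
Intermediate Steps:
t = -5/3 (t = (-1 - 1*14)/9 = (-1 - 14)/9 = (1/9)*(-15) = -5/3 ≈ -1.6667)
H(o, r) = 4*o (H(o, r) = 3*o + o = 4*o)
(t*H(5, -2))*10 - R = -20*5/3*10 - 1*(-949) = -5/3*20*10 + 949 = -100/3*10 + 949 = -1000/3 + 949 = 1847/3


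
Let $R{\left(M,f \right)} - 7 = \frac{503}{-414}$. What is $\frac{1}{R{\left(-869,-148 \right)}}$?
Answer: $\frac{414}{2395} \approx 0.17286$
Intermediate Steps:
$R{\left(M,f \right)} = \frac{2395}{414}$ ($R{\left(M,f \right)} = 7 + \frac{503}{-414} = 7 + 503 \left(- \frac{1}{414}\right) = 7 - \frac{503}{414} = \frac{2395}{414}$)
$\frac{1}{R{\left(-869,-148 \right)}} = \frac{1}{\frac{2395}{414}} = \frac{414}{2395}$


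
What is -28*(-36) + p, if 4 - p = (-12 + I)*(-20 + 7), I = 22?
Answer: 1142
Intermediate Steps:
p = 134 (p = 4 - (-12 + 22)*(-20 + 7) = 4 - 10*(-13) = 4 - 1*(-130) = 4 + 130 = 134)
-28*(-36) + p = -28*(-36) + 134 = 1008 + 134 = 1142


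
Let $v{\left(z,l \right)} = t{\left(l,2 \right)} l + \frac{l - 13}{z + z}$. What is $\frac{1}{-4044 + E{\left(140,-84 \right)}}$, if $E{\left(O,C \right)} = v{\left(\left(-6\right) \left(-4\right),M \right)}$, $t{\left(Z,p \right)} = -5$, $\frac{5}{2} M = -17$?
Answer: $- \frac{80}{320833} \approx -0.00024935$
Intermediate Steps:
$M = - \frac{34}{5}$ ($M = \frac{2}{5} \left(-17\right) = - \frac{34}{5} \approx -6.8$)
$v{\left(z,l \right)} = - 5 l + \frac{-13 + l}{2 z}$ ($v{\left(z,l \right)} = - 5 l + \frac{l - 13}{z + z} = - 5 l + \frac{-13 + l}{2 z}$)
$E{\left(O,C \right)} = \frac{2687}{80}$ ($E{\left(O,C \right)} = \frac{-13 - \frac{34}{5} - - 68 \left(\left(-6\right) \left(-4\right)\right)}{2 \left(\left(-6\right) \left(-4\right)\right)} = \frac{-13 - \frac{34}{5} - \left(-68\right) 24}{2 \cdot 24} = \frac{1}{2} \cdot \frac{1}{24} \left(-13 - \frac{34}{5} + 1632\right) = \frac{1}{2} \cdot \frac{1}{24} \cdot \frac{8061}{5} = \frac{2687}{80}$)
$\frac{1}{-4044 + E{\left(140,-84 \right)}} = \frac{1}{-4044 + \frac{2687}{80}} = \frac{1}{- \frac{320833}{80}} = - \frac{80}{320833}$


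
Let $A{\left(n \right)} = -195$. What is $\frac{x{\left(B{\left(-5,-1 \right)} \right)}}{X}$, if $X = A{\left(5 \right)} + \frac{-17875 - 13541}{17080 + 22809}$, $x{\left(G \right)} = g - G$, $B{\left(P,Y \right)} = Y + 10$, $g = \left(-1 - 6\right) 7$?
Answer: $\frac{2313562}{7809771} \approx 0.29624$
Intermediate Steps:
$g = -49$ ($g = \left(-7\right) 7 = -49$)
$B{\left(P,Y \right)} = 10 + Y$
$x{\left(G \right)} = -49 - G$
$X = - \frac{7809771}{39889}$ ($X = -195 + \frac{-17875 - 13541}{17080 + 22809} = -195 - \frac{31416}{39889} = - \frac{7809771}{39889} \approx -195.79$)
$\frac{x{\left(B{\left(-5,-1 \right)} \right)}}{X} = \frac{-49 - \left(10 - 1\right)}{- \frac{7809771}{39889}} = \left(-49 - 9\right) \left(- \frac{39889}{7809771}\right) = \left(-58\right) \left(- \frac{39889}{7809771}\right) = \frac{2313562}{7809771}$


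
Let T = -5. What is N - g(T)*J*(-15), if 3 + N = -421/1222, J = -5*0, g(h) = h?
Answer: -4087/1222 ≈ -3.3445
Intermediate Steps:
J = 0
N = -4087/1222 (N = -3 - 421/1222 = -4087/1222 ≈ -3.3445)
N - g(T)*J*(-15) = -4087/1222 - (-5*0)*(-15) = -4087/1222 - 0*(-15) = -4087/1222 - 1*0 = -4087/1222 + 0 = -4087/1222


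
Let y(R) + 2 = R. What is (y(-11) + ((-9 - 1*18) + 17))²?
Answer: 529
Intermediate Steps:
y(R) = -2 + R
(y(-11) + ((-9 - 1*18) + 17))² = ((-2 - 11) + ((-9 - 1*18) + 17))² = (-13 + ((-9 - 18) + 17))² = (-13 + (-27 + 17))² = (-13 - 10)² = (-23)² = 529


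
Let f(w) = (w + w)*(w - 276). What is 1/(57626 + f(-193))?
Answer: 1/238660 ≈ 4.1901e-6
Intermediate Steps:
f(w) = 2*w*(-276 + w) (f(w) = (2*w)*(-276 + w) = 2*w*(-276 + w))
1/(57626 + f(-193)) = 1/(57626 + 2*(-193)*(-276 - 193)) = 1/(57626 + 2*(-193)*(-469)) = 1/(57626 + 181034) = 1/238660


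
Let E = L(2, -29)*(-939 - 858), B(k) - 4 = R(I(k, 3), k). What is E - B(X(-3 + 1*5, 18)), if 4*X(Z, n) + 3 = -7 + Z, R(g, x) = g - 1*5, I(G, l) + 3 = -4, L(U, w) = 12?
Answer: -21556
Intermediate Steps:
I(G, l) = -7 (I(G, l) = -3 - 4 = -7)
R(g, x) = -5 + g (R(g, x) = g - 5 = -5 + g)
X(Z, n) = -5/2 + Z/4 (X(Z, n) = -¾ + (-7 + Z)/4 = -¾ + (-7/4 + Z/4) = -5/2 + Z/4)
B(k) = -8 (B(k) = 4 + (-5 - 7) = 4 - 12 = -8)
E = -21564 (E = 12*(-939 - 858) = 12*(-1797) = -21564)
E - B(X(-3 + 1*5, 18)) = -21564 - 1*(-8) = -21564 + 8 = -21556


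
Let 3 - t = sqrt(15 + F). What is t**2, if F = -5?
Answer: (3 - sqrt(10))**2 ≈ 0.026334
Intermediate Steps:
t = 3 - sqrt(10) (t = 3 - sqrt(15 - 5) = 3 - sqrt(10) ≈ -0.16228)
t**2 = (3 - sqrt(10))**2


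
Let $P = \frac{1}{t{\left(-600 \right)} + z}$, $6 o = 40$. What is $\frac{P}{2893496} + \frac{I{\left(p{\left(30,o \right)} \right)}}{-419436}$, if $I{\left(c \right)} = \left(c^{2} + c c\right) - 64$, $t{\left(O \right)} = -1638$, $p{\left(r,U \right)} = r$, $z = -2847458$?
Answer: $- \frac{3577829979858203}{864441644808654144} \approx -0.0041389$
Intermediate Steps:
$o = \frac{20}{3}$ ($o = \frac{1}{6} \cdot 40 = \frac{20}{3} \approx 6.6667$)
$I{\left(c \right)} = -64 + 2 c^{2}$ ($I{\left(c \right)} = \left(c^{2} + c^{2}\right) - 64 = 2 c^{2} - 64 = -64 + 2 c^{2}$)
$P = - \frac{1}{2849096}$ ($P = \frac{1}{-1638 - 2847458} = \frac{1}{-2849096} = - \frac{1}{2849096} \approx -3.5099 \cdot 10^{-7}$)
$\frac{P}{2893496} + \frac{I{\left(p{\left(30,o \right)} \right)}}{-419436} = - \frac{1}{2849096 \cdot 2893496} + \frac{-64 + 2 \cdot 30^{2}}{-419436} = \left(- \frac{1}{2849096}\right) \frac{1}{2893496} + \left(-64 + 2 \cdot 900\right) \left(- \frac{1}{419436}\right) = - \frac{1}{8243847879616} + \left(-64 + 1800\right) \left(- \frac{1}{419436}\right) = - \frac{1}{8243847879616} + 1736 \left(- \frac{1}{419436}\right) = - \frac{1}{8243847879616} - \frac{434}{104859} = - \frac{3577829979858203}{864441644808654144}$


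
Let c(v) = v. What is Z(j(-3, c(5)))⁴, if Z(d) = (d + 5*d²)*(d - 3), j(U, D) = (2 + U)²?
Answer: 20736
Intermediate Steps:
Z(d) = (-3 + d)*(d + 5*d²) (Z(d) = (d + 5*d²)*(-3 + d) = (-3 + d)*(d + 5*d²))
Z(j(-3, c(5)))⁴ = ((2 - 3)²*(-3 - 14*(2 - 3)² + 5*((2 - 3)²)²))⁴ = ((-1)²*(-3 - 14*(-1)² + 5*((-1)²)²))⁴ = (1*(-3 - 14*1 + 5*1²))⁴ = (1*(-3 - 14 + 5*1))⁴ = (1*(-3 - 14 + 5))⁴ = (1*(-12))⁴ = (-12)⁴ = 20736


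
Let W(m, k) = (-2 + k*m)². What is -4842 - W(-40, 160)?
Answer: -40990446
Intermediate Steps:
-4842 - W(-40, 160) = -4842 - (-2 + 160*(-40))² = -4842 - (-2 - 6400)² = -4842 - 1*(-6402)² = -4842 - 1*40985604 = -4842 - 40985604 = -40990446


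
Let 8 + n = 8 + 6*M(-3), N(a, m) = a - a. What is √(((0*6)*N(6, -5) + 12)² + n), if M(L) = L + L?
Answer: 6*√3 ≈ 10.392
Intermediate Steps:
N(a, m) = 0
M(L) = 2*L
n = -36 (n = -8 + (8 + 6*(2*(-3))) = -8 + (8 + 6*(-6)) = -8 + (8 - 36) = -8 - 28 = -36)
√(((0*6)*N(6, -5) + 12)² + n) = √(((0*6)*0 + 12)² - 36) = √((0*0 + 12)² - 36) = √((0 + 12)² - 36) = √(12² - 36) = √(144 - 36) = √108 = 6*√3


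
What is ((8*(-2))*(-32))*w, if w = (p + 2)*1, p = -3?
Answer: -512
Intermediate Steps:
w = -1 (w = (-3 + 2)*1 = -1*1 = -1)
((8*(-2))*(-32))*w = ((8*(-2))*(-32))*(-1) = -16*(-32)*(-1) = 512*(-1) = -512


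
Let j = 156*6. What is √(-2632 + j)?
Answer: 4*I*√106 ≈ 41.182*I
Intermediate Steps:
j = 936
√(-2632 + j) = √(-2632 + 936) = √(-1696) = 4*I*√106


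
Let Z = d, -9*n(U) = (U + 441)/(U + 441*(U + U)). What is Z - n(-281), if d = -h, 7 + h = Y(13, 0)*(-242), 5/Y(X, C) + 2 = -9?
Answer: -230010181/2233107 ≈ -103.00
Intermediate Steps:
Y(X, C) = -5/11 (Y(X, C) = 5/(-2 - 9) = 5/(-11) = 5*(-1/11) = -5/11)
n(U) = -(441 + U)/(7947*U) (n(U) = -(U + 441)/(9*(U + 441*(U + U))) = -(441 + U)/(9*(U + 441*(2*U))) = -(441 + U)/(9*(U + 882*U)) = -(441 + U)/(9*(883*U)) = -(441 + U)*1/(883*U)/9 = -(441 + U)/(7947*U))
h = 103 (h = -7 - 5/11*(-242) = -7 + 110 = 103)
d = -103 (d = -1*103 = -103)
Z = -103
Z - n(-281) = -103 - (-441 - 1*(-281))/(7947*(-281)) = -103 - (-1)*(-441 + 281)/(7947*281) = -103 - (-1)*(-160)/(7947*281) = -103 - 1*160/2233107 = -103 - 160/2233107 = -230010181/2233107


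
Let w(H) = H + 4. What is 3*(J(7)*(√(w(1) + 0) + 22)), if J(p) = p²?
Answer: 3234 + 147*√5 ≈ 3562.7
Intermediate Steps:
w(H) = 4 + H
3*(J(7)*(√(w(1) + 0) + 22)) = 3*(7²*(√((4 + 1) + 0) + 22)) = 3*(49*(√(5 + 0) + 22)) = 3*(49*(√5 + 22)) = 3*(49*(22 + √5)) = 3*(1078 + 49*√5) = 3234 + 147*√5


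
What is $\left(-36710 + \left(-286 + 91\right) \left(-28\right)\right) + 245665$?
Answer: $214415$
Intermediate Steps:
$\left(-36710 + \left(-286 + 91\right) \left(-28\right)\right) + 245665 = \left(-36710 - -5460\right) + 245665 = \left(-36710 + 5460\right) + 245665 = -31250 + 245665 = 214415$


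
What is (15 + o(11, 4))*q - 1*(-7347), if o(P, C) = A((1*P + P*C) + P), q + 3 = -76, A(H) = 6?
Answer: 5688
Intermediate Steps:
q = -79 (q = -3 - 76 = -79)
o(P, C) = 6
(15 + o(11, 4))*q - 1*(-7347) = (15 + 6)*(-79) - 1*(-7347) = 21*(-79) + 7347 = -1659 + 7347 = 5688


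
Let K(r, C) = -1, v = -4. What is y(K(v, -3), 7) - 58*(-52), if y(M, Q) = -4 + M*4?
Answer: 3008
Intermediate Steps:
y(M, Q) = -4 + 4*M
y(K(v, -3), 7) - 58*(-52) = (-4 + 4*(-1)) - 58*(-52) = (-4 - 4) + 3016 = -8 + 3016 = 3008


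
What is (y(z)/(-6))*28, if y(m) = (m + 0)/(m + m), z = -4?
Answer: -7/3 ≈ -2.3333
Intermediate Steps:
y(m) = ½ (y(m) = m/((2*m)) = m*(1/(2*m)) = ½)
(y(z)/(-6))*28 = ((½)/(-6))*28 = ((½)*(-⅙))*28 = -1/12*28 = -7/3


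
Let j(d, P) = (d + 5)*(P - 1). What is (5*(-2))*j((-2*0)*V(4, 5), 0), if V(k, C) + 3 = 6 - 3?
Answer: 50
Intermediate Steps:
V(k, C) = 0 (V(k, C) = -3 + (6 - 3) = -3 + 3 = 0)
j(d, P) = (-1 + P)*(5 + d) (j(d, P) = (5 + d)*(-1 + P) = (-1 + P)*(5 + d))
(5*(-2))*j((-2*0)*V(4, 5), 0) = (5*(-2))*(-5 - (-2*0)*0 + 5*0 + 0*(-2*0*0)) = -10*(-5 - 0*0 + 0 + 0*(0*0)) = -10*(-5 - 1*0 + 0 + 0*0) = -10*(-5 + 0 + 0 + 0) = -10*(-5) = 50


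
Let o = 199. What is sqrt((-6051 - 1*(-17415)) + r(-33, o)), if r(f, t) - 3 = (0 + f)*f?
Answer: 6*sqrt(346) ≈ 111.61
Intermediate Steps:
r(f, t) = 3 + f**2 (r(f, t) = 3 + (0 + f)*f = 3 + f*f = 3 + f**2)
sqrt((-6051 - 1*(-17415)) + r(-33, o)) = sqrt((-6051 - 1*(-17415)) + (3 + (-33)**2)) = sqrt((-6051 + 17415) + (3 + 1089)) = sqrt(11364 + 1092) = sqrt(12456) = 6*sqrt(346)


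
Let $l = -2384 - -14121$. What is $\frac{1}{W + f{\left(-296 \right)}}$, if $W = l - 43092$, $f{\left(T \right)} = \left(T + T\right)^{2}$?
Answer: $\frac{1}{319109} \approx 3.1337 \cdot 10^{-6}$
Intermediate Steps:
$f{\left(T \right)} = 4 T^{2}$ ($f{\left(T \right)} = \left(2 T\right)^{2} = 4 T^{2}$)
$l = 11737$ ($l = -2384 + 14121 = 11737$)
$W = -31355$ ($W = 11737 - 43092 = -31355$)
$\frac{1}{W + f{\left(-296 \right)}} = \frac{1}{-31355 + 4 \left(-296\right)^{2}} = \frac{1}{-31355 + 4 \cdot 87616} = \frac{1}{-31355 + 350464} = \frac{1}{319109}$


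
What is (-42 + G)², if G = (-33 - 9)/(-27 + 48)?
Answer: 1936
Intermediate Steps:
G = -2 (G = -42/21 = -42*1/21 = -2)
(-42 + G)² = (-42 - 2)² = (-44)² = 1936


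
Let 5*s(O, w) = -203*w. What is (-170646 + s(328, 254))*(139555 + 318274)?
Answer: -414240016568/5 ≈ -8.2848e+10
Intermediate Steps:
s(O, w) = -203*w/5 (s(O, w) = (-203*w)/5 = -203*w/5)
(-170646 + s(328, 254))*(139555 + 318274) = (-170646 - 203/5*254)*(139555 + 318274) = (-170646 - 51562/5)*457829 = -904792/5*457829 = -414240016568/5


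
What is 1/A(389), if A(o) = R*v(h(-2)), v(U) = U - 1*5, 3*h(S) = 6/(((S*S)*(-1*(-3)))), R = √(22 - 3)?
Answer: -6*√19/551 ≈ -0.047465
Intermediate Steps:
R = √19 ≈ 4.3589
h(S) = 2/(3*S²) (h(S) = (6/(((S*S)*(-1*(-3)))))/3 = (6/((S²*3)))/3 = (6/((3*S²)))/3 = (6*(1/(3*S²)))/3 = (2/S²)/3 = 2/(3*S²))
v(U) = -5 + U (v(U) = U - 5 = -5 + U)
A(o) = -29*√19/6 (A(o) = √19*(-5 + (⅔)/(-2)²) = √19*(-5 + (⅔)*(¼)) = √19*(-5 + ⅙) = √19*(-29/6) = -29*√19/6)
1/A(389) = 1/(-29*√19/6) = -6*√19/551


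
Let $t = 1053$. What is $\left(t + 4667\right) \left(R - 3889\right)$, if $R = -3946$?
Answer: $-44816200$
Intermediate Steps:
$\left(t + 4667\right) \left(R - 3889\right) = \left(1053 + 4667\right) \left(-3946 - 3889\right) = 5720 \left(-7835\right) = -44816200$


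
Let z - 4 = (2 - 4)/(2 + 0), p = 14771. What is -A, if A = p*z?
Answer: -44313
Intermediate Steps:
z = 3 (z = 4 + (2 - 4)/(2 + 0) = 4 - 2/2 = 4 - 2*½ = 4 - 1 = 3)
A = 44313 (A = 14771*3 = 44313)
-A = -1*44313 = -44313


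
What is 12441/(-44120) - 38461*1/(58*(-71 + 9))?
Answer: 413040371/39663880 ≈ 10.414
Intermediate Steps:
12441/(-44120) - 38461*1/(58*(-71 + 9)) = 12441*(-1/44120) - 38461/(58*(-62)) = -12441/44120 - 38461/(-3596) = -12441/44120 - 38461*(-1/3596) = -12441/44120 + 38461/3596 = 413040371/39663880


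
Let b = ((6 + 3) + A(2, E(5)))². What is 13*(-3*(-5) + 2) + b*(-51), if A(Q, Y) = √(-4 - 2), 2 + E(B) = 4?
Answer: -3604 - 918*I*√6 ≈ -3604.0 - 2248.6*I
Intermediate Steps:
E(B) = 2 (E(B) = -2 + 4 = 2)
A(Q, Y) = I*√6 (A(Q, Y) = √(-6) = I*√6)
b = (9 + I*√6)² (b = ((6 + 3) + I*√6)² = (9 + I*√6)² ≈ 75.0 + 44.091*I)
13*(-3*(-5) + 2) + b*(-51) = 13*(-3*(-5) + 2) + (9 + I*√6)²*(-51) = 13*(15 + 2) - 51*(9 + I*√6)² = 13*17 - 51*(9 + I*√6)² = 221 - 51*(9 + I*√6)²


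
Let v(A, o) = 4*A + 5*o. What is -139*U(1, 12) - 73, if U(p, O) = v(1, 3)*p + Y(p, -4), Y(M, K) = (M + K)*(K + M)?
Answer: -3965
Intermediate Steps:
Y(M, K) = (K + M)² (Y(M, K) = (K + M)*(K + M) = (K + M)²)
U(p, O) = (-4 + p)² + 19*p (U(p, O) = (4*1 + 5*3)*p + (-4 + p)² = (4 + 15)*p + (-4 + p)² = 19*p + (-4 + p)² = (-4 + p)² + 19*p)
-139*U(1, 12) - 73 = -139*((-4 + 1)² + 19*1) - 73 = -139*((-3)² + 19) - 73 = -139*(9 + 19) - 73 = -139*28 - 73 = -3892 - 73 = -3965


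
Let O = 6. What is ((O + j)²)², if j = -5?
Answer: 1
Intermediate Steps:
((O + j)²)² = ((6 - 5)²)² = (1²)² = 1² = 1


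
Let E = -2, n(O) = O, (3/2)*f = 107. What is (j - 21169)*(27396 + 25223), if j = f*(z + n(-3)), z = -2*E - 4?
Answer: -1125152077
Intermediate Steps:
f = 214/3 (f = (⅔)*107 = 214/3 ≈ 71.333)
z = 0 (z = -2*(-2) - 4 = 4 - 4 = 0)
j = -214 (j = 214*(0 - 3)/3 = (214/3)*(-3) = -214)
(j - 21169)*(27396 + 25223) = (-214 - 21169)*(27396 + 25223) = -21383*52619 = -1125152077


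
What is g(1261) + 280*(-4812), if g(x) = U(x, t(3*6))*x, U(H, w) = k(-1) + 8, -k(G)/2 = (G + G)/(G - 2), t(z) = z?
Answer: -4016860/3 ≈ -1.3390e+6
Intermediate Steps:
k(G) = -4*G/(-2 + G) (k(G) = -2*(G + G)/(G - 2) = -2*2*G/(-2 + G) = -4*G/(-2 + G))
U(H, w) = 20/3 (U(H, w) = -4*(-1)/(-2 - 1) + 8 = -4*(-1)/(-3) + 8 = -4*(-1)*(-⅓) + 8 = -4/3 + 8 = 20/3)
g(x) = 20*x/3
g(1261) + 280*(-4812) = (20/3)*1261 + 280*(-4812) = 25220/3 - 1347360 = -4016860/3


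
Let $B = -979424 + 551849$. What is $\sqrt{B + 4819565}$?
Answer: $\sqrt{4391990} \approx 2095.7$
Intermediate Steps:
$B = -427575$
$\sqrt{B + 4819565} = \sqrt{-427575 + 4819565} = \sqrt{4391990}$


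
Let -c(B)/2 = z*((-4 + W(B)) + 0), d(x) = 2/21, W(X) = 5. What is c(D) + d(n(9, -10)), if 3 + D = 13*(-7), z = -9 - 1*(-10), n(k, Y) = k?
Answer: -40/21 ≈ -1.9048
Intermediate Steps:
z = 1 (z = -9 + 10 = 1)
D = -94 (D = -3 + 13*(-7) = -3 - 91 = -94)
d(x) = 2/21 (d(x) = 2*(1/21) = 2/21)
c(B) = -2 (c(B) = -2*((-4 + 5) + 0) = -2*(1 + 0) = -2)
c(D) + d(n(9, -10)) = -2 + 2/21 = -40/21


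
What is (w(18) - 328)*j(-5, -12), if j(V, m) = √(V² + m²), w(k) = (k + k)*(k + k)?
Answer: 12584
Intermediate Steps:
w(k) = 4*k² (w(k) = (2*k)*(2*k) = 4*k²)
(w(18) - 328)*j(-5, -12) = (4*18² - 328)*√((-5)² + (-12)²) = (4*324 - 328)*√(25 + 144) = (1296 - 328)*√169 = 968*13 = 12584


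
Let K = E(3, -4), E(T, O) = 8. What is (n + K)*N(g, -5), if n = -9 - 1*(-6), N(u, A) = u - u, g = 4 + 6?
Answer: 0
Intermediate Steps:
g = 10
N(u, A) = 0
n = -3 (n = -9 + 6 = -3)
K = 8
(n + K)*N(g, -5) = (-3 + 8)*0 = 5*0 = 0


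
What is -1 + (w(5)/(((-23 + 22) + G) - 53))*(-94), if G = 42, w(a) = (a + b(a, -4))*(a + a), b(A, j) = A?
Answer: 2347/3 ≈ 782.33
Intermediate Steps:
w(a) = 4*a² (w(a) = (a + a)*(a + a) = (2*a)*(2*a) = 4*a²)
-1 + (w(5)/(((-23 + 22) + G) - 53))*(-94) = -1 + ((4*5²)/(((-23 + 22) + 42) - 53))*(-94) = -1 + ((4*25)/((-1 + 42) - 53))*(-94) = -1 + (100/(41 - 53))*(-94) = -1 + (100/(-12))*(-94) = -1 + (100*(-1/12))*(-94) = -1 - 25/3*(-94) = -1 + 2350/3 = 2347/3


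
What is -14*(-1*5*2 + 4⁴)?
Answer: -3444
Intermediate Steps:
-14*(-1*5*2 + 4⁴) = -14*(-5*2 + 256) = -14*(-10 + 256) = -14*246 = -3444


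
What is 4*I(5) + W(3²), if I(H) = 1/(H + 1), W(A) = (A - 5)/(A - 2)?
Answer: 26/21 ≈ 1.2381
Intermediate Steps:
W(A) = (-5 + A)/(-2 + A)
I(H) = 1/(1 + H)
4*I(5) + W(3²) = 4/(1 + 5) + (-5 + 3²)/(-2 + 3²) = 4/6 + (-5 + 9)/(-2 + 9) = 4*(⅙) + 4/7 = ⅔ + (⅐)*4 = ⅔ + 4/7 = 26/21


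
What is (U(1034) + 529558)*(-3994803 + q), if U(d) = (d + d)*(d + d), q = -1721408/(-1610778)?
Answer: -1189481810402563282/61953 ≈ -1.9200e+13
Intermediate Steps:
q = 66208/61953 (q = -1721408*(-1/1610778) = 66208/61953 ≈ 1.0687)
U(d) = 4*d² (U(d) = (2*d)*(2*d) = 4*d²)
(U(1034) + 529558)*(-3994803 + q) = (4*1034² + 529558)*(-3994803 + 66208/61953) = (4*1069156 + 529558)*(-247489964051/61953) = (4276624 + 529558)*(-247489964051/61953) = 4806182*(-247489964051/61953) = -1189481810402563282/61953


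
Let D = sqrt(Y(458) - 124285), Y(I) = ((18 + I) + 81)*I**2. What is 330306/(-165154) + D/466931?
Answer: -165153/82577 + sqrt(116714263)/466931 ≈ -1.9769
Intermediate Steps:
Y(I) = I**2*(99 + I) (Y(I) = (99 + I)*I**2 = I**2*(99 + I))
D = sqrt(116714263) (D = sqrt(458**2*(99 + 458) - 124285) = sqrt(209764*557 - 124285) = sqrt(116838548 - 124285) = sqrt(116714263) ≈ 10803.)
330306/(-165154) + D/466931 = 330306/(-165154) + sqrt(116714263)/466931 = 330306*(-1/165154) + sqrt(116714263)*(1/466931) = -165153/82577 + sqrt(116714263)/466931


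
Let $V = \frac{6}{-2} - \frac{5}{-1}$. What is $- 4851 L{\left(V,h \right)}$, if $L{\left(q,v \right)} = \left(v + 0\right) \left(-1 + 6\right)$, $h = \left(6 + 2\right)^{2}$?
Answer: $-1552320$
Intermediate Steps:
$V = 2$ ($V = 6 \left(- \frac{1}{2}\right) - -5 = -3 + 5 = 2$)
$h = 64$ ($h = 8^{2} = 64$)
$L{\left(q,v \right)} = 5 v$ ($L{\left(q,v \right)} = v 5 = 5 v$)
$- 4851 L{\left(V,h \right)} = - 4851 \cdot 5 \cdot 64 = \left(-4851\right) 320 = -1552320$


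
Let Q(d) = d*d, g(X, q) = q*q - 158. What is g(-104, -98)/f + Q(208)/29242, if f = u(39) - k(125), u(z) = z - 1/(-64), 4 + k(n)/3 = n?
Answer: -8390498304/303166435 ≈ -27.676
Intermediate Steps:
k(n) = -12 + 3*n
u(z) = 1/64 + z (u(z) = z - 1*(-1/64) = z + 1/64 = 1/64 + z)
f = -20735/64 (f = (1/64 + 39) - (-12 + 3*125) = 2497/64 - (-12 + 375) = 2497/64 - 1*363 = 2497/64 - 363 = -20735/64 ≈ -323.98)
g(X, q) = -158 + q² (g(X, q) = q² - 158 = -158 + q²)
Q(d) = d²
g(-104, -98)/f + Q(208)/29242 = (-158 + (-98)²)/(-20735/64) + 208²/29242 = (-158 + 9604)*(-64/20735) + 43264*(1/29242) = 9446*(-64/20735) + 21632/14621 = -604544/20735 + 21632/14621 = -8390498304/303166435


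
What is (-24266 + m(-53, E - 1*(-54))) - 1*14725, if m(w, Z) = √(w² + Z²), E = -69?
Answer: -38991 + √3034 ≈ -38936.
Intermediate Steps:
m(w, Z) = √(Z² + w²)
(-24266 + m(-53, E - 1*(-54))) - 1*14725 = (-24266 + √((-69 - 1*(-54))² + (-53)²)) - 1*14725 = (-24266 + √((-69 + 54)² + 2809)) - 14725 = (-24266 + √((-15)² + 2809)) - 14725 = (-24266 + √(225 + 2809)) - 14725 = (-24266 + √3034) - 14725 = -38991 + √3034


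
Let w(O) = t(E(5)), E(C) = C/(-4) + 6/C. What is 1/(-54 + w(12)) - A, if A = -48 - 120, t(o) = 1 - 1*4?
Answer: 9575/57 ≈ 167.98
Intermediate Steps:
E(C) = 6/C - C/4 (E(C) = C*(-1/4) + 6/C = -C/4 + 6/C = 6/C - C/4)
t(o) = -3 (t(o) = 1 - 4 = -3)
w(O) = -3
A = -168
1/(-54 + w(12)) - A = 1/(-54 - 3) - 1*(-168) = 1/(-57) + 168 = -1/57 + 168 = 9575/57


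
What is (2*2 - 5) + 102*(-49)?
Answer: -4999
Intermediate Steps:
(2*2 - 5) + 102*(-49) = (4 - 5) - 4998 = -1 - 4998 = -4999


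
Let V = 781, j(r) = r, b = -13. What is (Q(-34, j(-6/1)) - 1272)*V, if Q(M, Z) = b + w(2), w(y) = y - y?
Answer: -1003585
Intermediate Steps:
w(y) = 0
Q(M, Z) = -13 (Q(M, Z) = -13 + 0 = -13)
(Q(-34, j(-6/1)) - 1272)*V = (-13 - 1272)*781 = -1285*781 = -1003585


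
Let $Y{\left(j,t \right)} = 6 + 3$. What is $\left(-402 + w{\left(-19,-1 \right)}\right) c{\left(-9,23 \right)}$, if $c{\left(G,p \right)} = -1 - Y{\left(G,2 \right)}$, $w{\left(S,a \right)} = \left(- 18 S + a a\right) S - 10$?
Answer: $69290$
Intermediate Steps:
$Y{\left(j,t \right)} = 9$
$w{\left(S,a \right)} = -10 + S \left(a^{2} - 18 S\right)$ ($w{\left(S,a \right)} = \left(- 18 S + a^{2}\right) S - 10 = \left(a^{2} - 18 S\right) S - 10 = S \left(a^{2} - 18 S\right) - 10 = -10 + S \left(a^{2} - 18 S\right)$)
$c{\left(G,p \right)} = -10$ ($c{\left(G,p \right)} = -1 - 9 = -10$)
$\left(-402 + w{\left(-19,-1 \right)}\right) c{\left(-9,23 \right)} = \left(-402 - \left(10 + 19 + 6498\right)\right) \left(-10\right) = \left(-402 - 6527\right) \left(-10\right) = \left(-6929\right) \left(-10\right) = 69290$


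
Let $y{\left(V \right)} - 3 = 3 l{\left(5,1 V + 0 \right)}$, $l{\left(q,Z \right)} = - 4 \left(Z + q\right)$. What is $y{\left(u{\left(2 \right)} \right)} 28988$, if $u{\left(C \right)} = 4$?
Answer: $-3043740$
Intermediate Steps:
$l{\left(q,Z \right)} = - 4 Z - 4 q$
$y{\left(V \right)} = -57 - 12 V$ ($y{\left(V \right)} = 3 + 3 \left(- 4 \left(1 V + 0\right) - 20\right) = 3 + 3 \left(- 4 \left(V + 0\right) - 20\right) = 3 + 3 \left(- 4 V - 20\right) = 3 + 3 \left(-20 - 4 V\right) = 3 - \left(60 + 12 V\right) = -57 - 12 V$)
$y{\left(u{\left(2 \right)} \right)} 28988 = \left(-57 - 48\right) 28988 = \left(-105\right) 28988 = -3043740$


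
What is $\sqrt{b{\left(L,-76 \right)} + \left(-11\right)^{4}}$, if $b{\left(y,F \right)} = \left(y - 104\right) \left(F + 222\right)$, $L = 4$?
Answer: $\sqrt{41} \approx 6.4031$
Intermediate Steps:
$b{\left(y,F \right)} = \left(-104 + y\right) \left(222 + F\right)$
$\sqrt{b{\left(L,-76 \right)} + \left(-11\right)^{4}} = \sqrt{\left(-23088 - -7904 + 222 \cdot 4 - 304\right) + \left(-11\right)^{4}} = \sqrt{\left(-23088 + 7904 + 888 - 304\right) + 14641} = \sqrt{-14600 + 14641} = \sqrt{41}$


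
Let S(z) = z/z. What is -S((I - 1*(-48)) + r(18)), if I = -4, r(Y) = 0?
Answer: -1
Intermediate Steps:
S(z) = 1
-S((I - 1*(-48)) + r(18)) = -1*1 = -1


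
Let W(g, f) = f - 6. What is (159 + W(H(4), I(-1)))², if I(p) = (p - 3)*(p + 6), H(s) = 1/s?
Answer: 17689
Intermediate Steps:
I(p) = (-3 + p)*(6 + p)
W(g, f) = -6 + f
(159 + W(H(4), I(-1)))² = (159 + (-6 + (-18 + (-1)² + 3*(-1))))² = (159 + (-6 + (-18 + 1 - 3)))² = (159 + (-6 - 20))² = (159 - 26)² = 133² = 17689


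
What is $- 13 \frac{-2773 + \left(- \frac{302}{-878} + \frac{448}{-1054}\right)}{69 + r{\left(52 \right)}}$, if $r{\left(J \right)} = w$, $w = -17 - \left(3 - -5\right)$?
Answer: $\frac{2085072041}{2544883} \approx 819.32$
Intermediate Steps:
$w = -25$ ($w = -17 - \left(3 + 5\right) = -17 - 8 = -25$)
$r{\left(J \right)} = -25$
$- 13 \frac{-2773 + \left(- \frac{302}{-878} + \frac{448}{-1054}\right)}{69 + r{\left(52 \right)}} = - 13 \frac{-2773 + \left(- \frac{302}{-878} + \frac{448}{-1054}\right)}{69 - 25} = - 13 \frac{-2773 + \left(\left(-302\right) \left(- \frac{1}{878}\right) + 448 \left(- \frac{1}{1054}\right)\right)}{44} = - 13 \left(-2773 + \left(\frac{151}{439} - \frac{224}{527}\right)\right) \frac{1}{44} = - 13 \left(-2773 - \frac{18759}{231353}\right) \frac{1}{44} = - 13 \left(\left(- \frac{641560628}{231353}\right) \frac{1}{44}\right) = \left(-13\right) \left(- \frac{160390157}{2544883}\right) = \frac{2085072041}{2544883}$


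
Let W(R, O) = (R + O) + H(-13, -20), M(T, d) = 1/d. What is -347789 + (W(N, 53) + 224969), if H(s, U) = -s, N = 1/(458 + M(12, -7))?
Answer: -393426563/3205 ≈ -1.2275e+5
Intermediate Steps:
N = 7/3205 (N = 1/(458 + 1/(-7)) = 1/(458 - ⅐) = 1/(3205/7) = 7/3205 ≈ 0.0021841)
W(R, O) = 13 + O + R (W(R, O) = (R + O) - 1*(-13) = (O + R) + 13 = 13 + O + R)
-347789 + (W(N, 53) + 224969) = -347789 + ((13 + 53 + 7/3205) + 224969) = -347789 + (211537/3205 + 224969) = -347789 + 721237182/3205 = -393426563/3205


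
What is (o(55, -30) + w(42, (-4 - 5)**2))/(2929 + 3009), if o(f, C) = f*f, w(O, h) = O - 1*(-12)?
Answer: 3079/5938 ≈ 0.51853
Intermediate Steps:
w(O, h) = 12 + O (w(O, h) = O + 12 = 12 + O)
o(f, C) = f**2
(o(55, -30) + w(42, (-4 - 5)**2))/(2929 + 3009) = (55**2 + (12 + 42))/(2929 + 3009) = (3025 + 54)/5938 = 3079*(1/5938) = 3079/5938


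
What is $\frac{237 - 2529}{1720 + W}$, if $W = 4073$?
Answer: $- \frac{764}{1931} \approx -0.39565$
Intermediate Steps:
$\frac{237 - 2529}{1720 + W} = \frac{237 - 2529}{1720 + 4073} = - \frac{2292}{5793} = \left(-2292\right) \frac{1}{5793} = - \frac{764}{1931}$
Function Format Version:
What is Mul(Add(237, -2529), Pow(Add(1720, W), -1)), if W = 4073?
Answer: Rational(-764, 1931) ≈ -0.39565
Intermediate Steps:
Mul(Add(237, -2529), Pow(Add(1720, W), -1)) = Mul(Add(237, -2529), Pow(Add(1720, 4073), -1)) = Mul(-2292, Pow(5793, -1)) = Mul(-2292, Rational(1, 5793)) = Rational(-764, 1931)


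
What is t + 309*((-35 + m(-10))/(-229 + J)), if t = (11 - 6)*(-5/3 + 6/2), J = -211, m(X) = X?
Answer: 10103/264 ≈ 38.269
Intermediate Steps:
t = 20/3 (t = 5*(-5*1/3 + 6*(1/2)) = 5*(-5/3 + 3) = 5*(4/3) = 20/3 ≈ 6.6667)
t + 309*((-35 + m(-10))/(-229 + J)) = 20/3 + 309*((-35 - 10)/(-229 - 211)) = 20/3 + 309*(-45/(-440)) = 20/3 + 309*(-45*(-1/440)) = 20/3 + 309*(9/88) = 20/3 + 2781/88 = 10103/264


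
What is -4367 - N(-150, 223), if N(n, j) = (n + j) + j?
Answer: -4663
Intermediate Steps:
N(n, j) = n + 2*j (N(n, j) = (j + n) + j = n + 2*j)
-4367 - N(-150, 223) = -4367 - (-150 + 2*223) = -4367 - (-150 + 446) = -4367 - 1*296 = -4367 - 296 = -4663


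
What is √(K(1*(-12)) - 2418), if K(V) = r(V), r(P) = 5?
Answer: I*√2413 ≈ 49.122*I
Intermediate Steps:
K(V) = 5
√(K(1*(-12)) - 2418) = √(5 - 2418) = √(-2413) = I*√2413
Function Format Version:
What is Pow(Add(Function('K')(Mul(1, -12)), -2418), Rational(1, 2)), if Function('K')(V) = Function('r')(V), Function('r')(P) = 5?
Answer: Mul(I, Pow(2413, Rational(1, 2))) ≈ Mul(49.122, I)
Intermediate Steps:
Function('K')(V) = 5
Pow(Add(Function('K')(Mul(1, -12)), -2418), Rational(1, 2)) = Pow(Add(5, -2418), Rational(1, 2)) = Pow(-2413, Rational(1, 2)) = Mul(I, Pow(2413, Rational(1, 2)))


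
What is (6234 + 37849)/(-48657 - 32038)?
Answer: -44083/80695 ≈ -0.54629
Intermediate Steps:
(6234 + 37849)/(-48657 - 32038) = 44083/(-80695) = 44083*(-1/80695) = -44083/80695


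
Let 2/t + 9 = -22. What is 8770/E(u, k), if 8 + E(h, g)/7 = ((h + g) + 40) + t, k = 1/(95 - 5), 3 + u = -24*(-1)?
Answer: 24468300/1034047 ≈ 23.663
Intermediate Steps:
t = -2/31 (t = 2/(-9 - 22) = 2/(-31) = 2*(-1/31) = -2/31 ≈ -0.064516)
u = 21 (u = -3 - 24*(-1) = -3 + 24 = 21)
k = 1/90 ≈ 0.011111
E(h, g) = 6930/31 + 7*g + 7*h (E(h, g) = -56 + 7*(((h + g) + 40) - 2/31) = -56 + 7*(((g + h) + 40) - 2/31) = -56 + 7*((40 + g + h) - 2/31) = -56 + 7*(1238/31 + g + h) = -56 + (8666/31 + 7*g + 7*h) = 6930/31 + 7*g + 7*h)
8770/E(u, k) = 8770/(6930/31 + 7*(1/90) + 7*21) = 8770/(6930/31 + 7/90 + 147) = 8770/(1034047/2790) = 8770*(2790/1034047) = 24468300/1034047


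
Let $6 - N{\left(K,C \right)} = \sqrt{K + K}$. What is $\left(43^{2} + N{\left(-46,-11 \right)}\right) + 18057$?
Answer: $19912 - 2 i \sqrt{23} \approx 19912.0 - 9.5917 i$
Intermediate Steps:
$N{\left(K,C \right)} = 6 - \sqrt{2} \sqrt{K}$ ($N{\left(K,C \right)} = 6 - \sqrt{K + K} = 6 - \sqrt{2 K} = 6 - \sqrt{2} \sqrt{K}$)
$\left(43^{2} + N{\left(-46,-11 \right)}\right) + 18057 = \left(43^{2} + \left(6 - \sqrt{2} \sqrt{-46}\right)\right) + 18057 = \left(1849 + \left(6 - \sqrt{2} i \sqrt{46}\right)\right) + 18057 = \left(1849 + \left(6 - 2 i \sqrt{23}\right)\right) + 18057 = \left(1855 - 2 i \sqrt{23}\right) + 18057 = 19912 - 2 i \sqrt{23}$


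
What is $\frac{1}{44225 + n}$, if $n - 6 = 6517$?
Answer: $\frac{1}{50748} \approx 1.9705 \cdot 10^{-5}$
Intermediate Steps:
$n = 6523$ ($n = 6 + 6517 = 6523$)
$\frac{1}{44225 + n} = \frac{1}{44225 + 6523} = \frac{1}{50748}$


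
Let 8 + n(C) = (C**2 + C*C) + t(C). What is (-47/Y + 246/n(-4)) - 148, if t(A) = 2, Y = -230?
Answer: -413619/2990 ≈ -138.33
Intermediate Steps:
n(C) = -6 + 2*C**2 (n(C) = -8 + ((C**2 + C*C) + 2) = -8 + ((C**2 + C**2) + 2) = -8 + (2*C**2 + 2) = -8 + (2 + 2*C**2) = -6 + 2*C**2)
(-47/Y + 246/n(-4)) - 148 = (-47/(-230) + 246/(-6 + 2*(-4)**2)) - 148 = (-47*(-1/230) + 246/(-6 + 2*16)) - 148 = (47/230 + 246/(-6 + 32)) - 148 = (47/230 + 246/26) - 148 = (47/230 + 246*(1/26)) - 148 = (47/230 + 123/13) - 148 = 28901/2990 - 148 = -413619/2990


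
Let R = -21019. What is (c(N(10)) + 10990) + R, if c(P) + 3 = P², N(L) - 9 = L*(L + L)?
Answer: 33649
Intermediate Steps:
N(L) = 9 + 2*L² (N(L) = 9 + L*(L + L) = 9 + L*(2*L) = 9 + 2*L²)
c(P) = -3 + P²
(c(N(10)) + 10990) + R = ((-3 + (9 + 2*10²)²) + 10990) - 21019 = ((-3 + (9 + 2*100)²) + 10990) - 21019 = ((-3 + (9 + 200)²) + 10990) - 21019 = ((-3 + 209²) + 10990) - 21019 = ((-3 + 43681) + 10990) - 21019 = (43678 + 10990) - 21019 = 54668 - 21019 = 33649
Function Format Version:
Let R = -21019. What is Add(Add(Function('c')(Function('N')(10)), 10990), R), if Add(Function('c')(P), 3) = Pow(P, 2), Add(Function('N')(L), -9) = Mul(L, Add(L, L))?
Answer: 33649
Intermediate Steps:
Function('N')(L) = Add(9, Mul(2, Pow(L, 2))) (Function('N')(L) = Add(9, Mul(L, Add(L, L))) = Add(9, Mul(L, Mul(2, L))) = Add(9, Mul(2, Pow(L, 2))))
Function('c')(P) = Add(-3, Pow(P, 2))
Add(Add(Function('c')(Function('N')(10)), 10990), R) = Add(Add(Add(-3, Pow(Add(9, Mul(2, Pow(10, 2))), 2)), 10990), -21019) = Add(Add(Add(-3, Pow(Add(9, Mul(2, 100)), 2)), 10990), -21019) = Add(Add(Add(-3, Pow(Add(9, 200), 2)), 10990), -21019) = Add(Add(Add(-3, Pow(209, 2)), 10990), -21019) = Add(Add(Add(-3, 43681), 10990), -21019) = Add(Add(43678, 10990), -21019) = Add(54668, -21019) = 33649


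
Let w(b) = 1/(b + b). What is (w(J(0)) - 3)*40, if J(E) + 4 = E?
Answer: -125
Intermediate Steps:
J(E) = -4 + E
w(b) = 1/(2*b)
(w(J(0)) - 3)*40 = (1/(2*(-4 + 0)) - 3)*40 = ((1/2)/(-4) - 3)*40 = ((1/2)*(-1/4) - 3)*40 = (-1/8 - 3)*40 = -25/8*40 = -125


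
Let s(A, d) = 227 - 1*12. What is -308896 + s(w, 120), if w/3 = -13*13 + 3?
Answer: -308681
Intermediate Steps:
w = -498 (w = 3*(-13*13 + 3) = 3*(-169 + 3) = 3*(-166) = -498)
s(A, d) = 215 (s(A, d) = 227 - 12 = 215)
-308896 + s(w, 120) = -308896 + 215 = -308681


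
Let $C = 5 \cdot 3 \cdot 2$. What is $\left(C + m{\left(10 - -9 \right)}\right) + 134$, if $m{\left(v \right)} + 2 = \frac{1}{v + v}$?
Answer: $\frac{6157}{38} \approx 162.03$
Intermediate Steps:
$m{\left(v \right)} = -2 + \frac{1}{2 v}$ ($m{\left(v \right)} = -2 + \frac{1}{v + v} = -2 + \frac{1}{2 v}$)
$C = 30$ ($C = 15 \cdot 2 = 30$)
$\left(C + m{\left(10 - -9 \right)}\right) + 134 = \left(30 - \left(2 - \frac{1}{2 \left(10 - -9\right)}\right)\right) + 134 = \left(30 - \left(2 - \frac{1}{2 \left(10 + 9\right)}\right)\right) + 134 = \left(30 - \left(2 - \frac{1}{2 \cdot 19}\right)\right) + 134 = \left(30 + \left(-2 + \frac{1}{2} \cdot \frac{1}{19}\right)\right) + 134 = \left(30 + \left(-2 + \frac{1}{38}\right)\right) + 134 = \left(30 - \frac{75}{38}\right) + 134 = \frac{1065}{38} + 134 = \frac{6157}{38}$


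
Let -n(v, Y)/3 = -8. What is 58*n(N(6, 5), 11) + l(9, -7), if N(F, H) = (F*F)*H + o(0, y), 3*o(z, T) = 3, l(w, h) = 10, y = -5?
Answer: 1402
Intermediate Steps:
o(z, T) = 1 (o(z, T) = (⅓)*3 = 1)
N(F, H) = 1 + H*F² (N(F, H) = (F*F)*H + 1 = F²*H + 1 = H*F² + 1 = 1 + H*F²)
n(v, Y) = 24 (n(v, Y) = -3*(-8) = 24)
58*n(N(6, 5), 11) + l(9, -7) = 58*24 + 10 = 1392 + 10 = 1402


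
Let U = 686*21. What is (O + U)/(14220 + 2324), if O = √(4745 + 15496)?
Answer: 7203/8272 + 3*√2249/16544 ≈ 0.87937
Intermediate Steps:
U = 14406
O = 3*√2249 (O = √20241 = 3*√2249 ≈ 142.27)
(O + U)/(14220 + 2324) = (3*√2249 + 14406)/(14220 + 2324) = (14406 + 3*√2249)/16544 = (14406 + 3*√2249)*(1/16544) = 7203/8272 + 3*√2249/16544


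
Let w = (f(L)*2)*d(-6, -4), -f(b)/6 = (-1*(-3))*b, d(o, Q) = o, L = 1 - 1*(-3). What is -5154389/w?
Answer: -5154389/864 ≈ -5965.7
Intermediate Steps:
L = 4 (L = 1 + 3 = 4)
f(b) = -18*b (f(b) = -6*(-1*(-3))*b = -18*b)
w = 864 (w = (-18*4*2)*(-6) = -72*2*(-6) = -144*(-6) = 864)
-5154389/w = -5154389/864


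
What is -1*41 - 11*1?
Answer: -52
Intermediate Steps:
-1*41 - 11*1 = -41 - 11 = -52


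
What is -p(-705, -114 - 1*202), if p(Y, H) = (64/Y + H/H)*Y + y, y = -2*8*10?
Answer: 801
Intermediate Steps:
y = -160 (y = -16*10 = -160)
p(Y, H) = -160 + Y*(1 + 64/Y) (p(Y, H) = (64/Y + H/H)*Y - 160 = (64/Y + 1)*Y - 160 = (1 + 64/Y)*Y - 160 = Y*(1 + 64/Y) - 160 = -160 + Y*(1 + 64/Y))
-p(-705, -114 - 1*202) = -(-96 - 705) = -1*(-801) = 801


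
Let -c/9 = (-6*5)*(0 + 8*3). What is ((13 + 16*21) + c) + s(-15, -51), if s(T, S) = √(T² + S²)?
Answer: 6829 + 3*√314 ≈ 6882.2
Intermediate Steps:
s(T, S) = √(S² + T²)
c = 6480 (c = -9*(-6*5)*(0 + 8*3) = -(-270)*(0 + 24) = -(-270)*24 = -9*(-720) = 6480)
((13 + 16*21) + c) + s(-15, -51) = ((13 + 16*21) + 6480) + √((-51)² + (-15)²) = ((13 + 336) + 6480) + √(2601 + 225) = (349 + 6480) + √2826 = 6829 + 3*√314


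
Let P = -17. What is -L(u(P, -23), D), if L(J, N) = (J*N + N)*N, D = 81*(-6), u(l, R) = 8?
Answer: -2125764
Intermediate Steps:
D = -486
L(J, N) = N*(N + J*N) (L(J, N) = (N + J*N)*N = N*(N + J*N))
-L(u(P, -23), D) = -(-486)**2*(1 + 8) = -236196*9 = -1*2125764 = -2125764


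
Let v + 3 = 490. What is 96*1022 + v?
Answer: 98599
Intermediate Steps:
v = 487 (v = -3 + 490 = 487)
96*1022 + v = 96*1022 + 487 = 98112 + 487 = 98599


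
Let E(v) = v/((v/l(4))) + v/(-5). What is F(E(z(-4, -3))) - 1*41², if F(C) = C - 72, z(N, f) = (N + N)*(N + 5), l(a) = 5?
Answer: -8732/5 ≈ -1746.4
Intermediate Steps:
z(N, f) = 2*N*(5 + N) (z(N, f) = (2*N)*(5 + N) = 2*N*(5 + N))
E(v) = 5 - v/5 (E(v) = v/((v/5)) + v/(-5) = v/((v*(⅕))) + v*(-⅕) = v/((v/5)) - v/5 = v*(5/v) - v/5 = 5 - v/5)
F(C) = -72 + C
F(E(z(-4, -3))) - 1*41² = (-72 + (5 - 2*(-4)*(5 - 4)/5)) - 1*41² = (-72 + (5 - 2*(-4)/5)) - 1*1681 = (-72 + (5 - ⅕*(-8))) - 1681 = (-72 + (5 + 8/5)) - 1681 = (-72 + 33/5) - 1681 = -327/5 - 1681 = -8732/5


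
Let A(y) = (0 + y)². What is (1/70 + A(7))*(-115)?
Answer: -78913/14 ≈ -5636.6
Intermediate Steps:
A(y) = y²
(1/70 + A(7))*(-115) = (1/70 + 7²)*(-115) = (1/70 + 49)*(-115) = (3431/70)*(-115) = -78913/14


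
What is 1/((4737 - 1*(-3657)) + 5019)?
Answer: 1/13413 ≈ 7.4555e-5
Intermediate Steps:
1/((4737 - 1*(-3657)) + 5019) = 1/((4737 + 3657) + 5019) = 1/(8394 + 5019) = 1/13413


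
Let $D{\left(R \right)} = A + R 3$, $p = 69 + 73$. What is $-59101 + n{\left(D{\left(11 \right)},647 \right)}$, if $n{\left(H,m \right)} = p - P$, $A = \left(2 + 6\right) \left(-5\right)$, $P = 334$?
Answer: $-59293$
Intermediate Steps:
$p = 142$
$A = -40$ ($A = 8 \left(-5\right) = -40$)
$D{\left(R \right)} = -40 + 3 R$ ($D{\left(R \right)} = -40 + R 3 = -40 + 3 R$)
$n{\left(H,m \right)} = -192$ ($n{\left(H,m \right)} = 142 - 334 = -192$)
$-59101 + n{\left(D{\left(11 \right)},647 \right)} = -59101 - 192 = -59293$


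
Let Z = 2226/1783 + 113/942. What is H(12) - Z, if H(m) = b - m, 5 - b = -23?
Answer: 24575005/1679586 ≈ 14.632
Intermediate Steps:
b = 28 (b = 5 - 1*(-23) = 5 + 23 = 28)
H(m) = 28 - m
Z = 2298371/1679586 (Z = 2226*(1/1783) + 113*(1/942) = 2226/1783 + 113/942 = 2298371/1679586 ≈ 1.3684)
H(12) - Z = (28 - 1*12) - 1*2298371/1679586 = (28 - 12) - 2298371/1679586 = 16 - 2298371/1679586 = 24575005/1679586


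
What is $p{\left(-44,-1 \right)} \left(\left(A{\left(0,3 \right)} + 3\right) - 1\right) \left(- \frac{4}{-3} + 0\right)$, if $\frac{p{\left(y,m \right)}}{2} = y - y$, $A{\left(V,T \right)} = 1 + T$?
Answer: $0$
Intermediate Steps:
$p{\left(y,m \right)} = 0$ ($p{\left(y,m \right)} = 2 \left(y - y\right) = 2 \cdot 0 = 0$)
$p{\left(-44,-1 \right)} \left(\left(A{\left(0,3 \right)} + 3\right) - 1\right) \left(- \frac{4}{-3} + 0\right) = 0 \left(\left(\left(1 + 3\right) + 3\right) - 1\right) \left(- \frac{4}{-3} + 0\right) = 0 \left(\left(4 + 3\right) - 1\right) \left(\left(-4\right) \left(- \frac{1}{3}\right) + 0\right) = 0 \left(7 - 1\right) \left(\frac{4}{3} + 0\right) = 0 \cdot 6 \cdot \frac{4}{3} = 0 \cdot 8 = 0$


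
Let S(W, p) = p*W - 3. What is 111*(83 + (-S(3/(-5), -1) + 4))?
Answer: 49617/5 ≈ 9923.4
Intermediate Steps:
S(W, p) = -3 + W*p (S(W, p) = W*p - 3 = -3 + W*p)
111*(83 + (-S(3/(-5), -1) + 4)) = 111*(83 + (-(-3 + (3/(-5))*(-1)) + 4)) = 111*(83 + (-(-3 + (3*(-⅕))*(-1)) + 4)) = 111*(83 + (-(-3 - ⅗*(-1)) + 4)) = 111*(83 + (-(-3 + ⅗) + 4)) = 111*(83 + (-1*(-12/5) + 4)) = 111*(83 + (12/5 + 4)) = 111*(83 + 32/5) = 111*(447/5) = 49617/5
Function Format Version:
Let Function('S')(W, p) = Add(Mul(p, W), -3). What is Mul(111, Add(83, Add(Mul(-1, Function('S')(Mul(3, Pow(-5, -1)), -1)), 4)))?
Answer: Rational(49617, 5) ≈ 9923.4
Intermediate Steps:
Function('S')(W, p) = Add(-3, Mul(W, p)) (Function('S')(W, p) = Add(Mul(W, p), -3) = Add(-3, Mul(W, p)))
Mul(111, Add(83, Add(Mul(-1, Function('S')(Mul(3, Pow(-5, -1)), -1)), 4))) = Mul(111, Add(83, Add(Mul(-1, Add(-3, Mul(Mul(3, Pow(-5, -1)), -1))), 4))) = Mul(111, Add(83, Add(Mul(-1, Add(-3, Mul(Mul(3, Rational(-1, 5)), -1))), 4))) = Mul(111, Add(83, Add(Mul(-1, Add(-3, Mul(Rational(-3, 5), -1))), 4))) = Mul(111, Add(83, Add(Mul(-1, Add(-3, Rational(3, 5))), 4))) = Mul(111, Add(83, Add(Mul(-1, Rational(-12, 5)), 4))) = Mul(111, Add(83, Add(Rational(12, 5), 4))) = Mul(111, Add(83, Rational(32, 5))) = Mul(111, Rational(447, 5)) = Rational(49617, 5)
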